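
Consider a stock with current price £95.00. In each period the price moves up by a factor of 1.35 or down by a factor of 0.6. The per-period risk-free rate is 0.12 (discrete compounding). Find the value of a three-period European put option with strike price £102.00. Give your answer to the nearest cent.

Risk-neutral probability p = (1 + 0.12 − 0.6)/(1.35 − 0.6) = 0.5200/0.7500 = 0.6933
Terminal stock prices: S_uuu = 233.7, S_uud = 103.9, S_udd = 46.17, S_ddd = 20.52
Terminal payoffs (K − S): max(-131.7, 0) = 0, max(-1.883, 0) = 0, max(55.83, 0) = 55.83, max(81.48, 0) = 81.48
Node uu (S = 173.1): V_uu = 1/1.12·[0.6933·0.0000 + 0.3067·0.0000] = 0.0000
Node ud (S = 76.95): V_ud = 1/1.12·[0.6933·0.0000 + 0.3067·55.8300] = 15.2868
Node dd (S = 34.2): V_dd = 1/1.12·[0.6933·55.8300 + 0.3067·81.4800] = 56.8714
Node u (S = 128.2): V_u = 1/1.12·[0.6933·0.0000 + 0.3067·15.2868] = 4.1857
Node d (S = 57): V_d = 1/1.12·[0.6933·15.2868 + 0.3067·56.8714] = 25.0352
Node 0 (S = 95): V_0 = 1/1.12·[0.6933·4.1857 + 0.3067·25.0352] = 9.4460

£9.45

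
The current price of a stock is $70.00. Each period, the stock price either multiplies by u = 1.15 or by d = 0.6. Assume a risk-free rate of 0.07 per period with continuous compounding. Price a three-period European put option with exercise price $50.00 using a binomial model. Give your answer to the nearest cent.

$0.95

Risk-neutral probability p = (e^0.07 − 0.6)/(1.15 − 0.6) = 0.4725/0.5500 = 0.8591
Terminal stock prices: S_uuu = 106.5, S_uud = 55.54, S_udd = 28.98, S_ddd = 15.12
Terminal payoffs (K − S): max(-56.46, 0) = 0, max(-5.545, 0) = 0, max(21.02, 0) = 21.02, max(34.88, 0) = 34.88
Node uu (S = 92.57): V_uu = e^(−0.07)·[0.8591·0.0000 + 0.1409·0.0000] = 0.0000
Node ud (S = 48.3): V_ud = e^(−0.07)·[0.8591·0.0000 + 0.1409·21.0200] = 2.7614
Node dd (S = 25.2): V_dd = e^(−0.07)·[0.8591·21.0200 + 0.1409·34.8800] = 21.4197
Node u (S = 80.5): V_u = e^(−0.07)·[0.8591·0.0000 + 0.1409·2.7614] = 0.3628
Node d (S = 42): V_d = e^(−0.07)·[0.8591·2.7614 + 0.1409·21.4197] = 5.0258
Node 0 (S = 70): V_0 = e^(−0.07)·[0.8591·0.3628 + 0.1409·5.0258] = 0.9508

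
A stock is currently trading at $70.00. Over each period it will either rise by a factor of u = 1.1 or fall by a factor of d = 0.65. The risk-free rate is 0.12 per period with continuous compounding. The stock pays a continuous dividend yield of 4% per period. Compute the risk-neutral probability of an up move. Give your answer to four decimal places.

p = 0.9629

Per-period risk-free factor R = e^0.12 = 1.1275; dividend-adjusted growth = e^(0.12−0.04) = 1.0833.
Risk-neutral probability p = (1.0833 − 0.65)/(1.1 − 0.65) = 0.4333/0.4500 = 0.9629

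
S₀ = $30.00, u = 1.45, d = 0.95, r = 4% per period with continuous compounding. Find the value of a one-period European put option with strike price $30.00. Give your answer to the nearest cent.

$1.18

Risk-neutral probability p = (e^0.04 − 0.95)/(1.45 − 0.95) = 0.0908/0.5000 = 0.1816
Terminal stock prices: S_u = 43.5, S_d = 28.5
Terminal payoffs (K − S): max(-13.5, 0) = 0, max(1.5, 0) = 1.5
Node 0 (S = 30): V_0 = e^(−0.04)·[0.1816·0.0000 + 0.8184·1.5000] = 1.1794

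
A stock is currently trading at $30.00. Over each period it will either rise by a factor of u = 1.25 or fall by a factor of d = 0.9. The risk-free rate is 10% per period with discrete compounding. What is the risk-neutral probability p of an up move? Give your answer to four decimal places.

Risk-neutral probability p = (1 + 0.1 − 0.9)/(1.25 − 0.9) = 0.2000/0.3500 = 0.5714

p = 0.5714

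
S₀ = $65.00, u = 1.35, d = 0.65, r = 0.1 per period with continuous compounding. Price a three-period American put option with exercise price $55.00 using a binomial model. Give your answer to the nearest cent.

$5.09

Risk-neutral probability p = (e^0.1 − 0.65)/(1.35 − 0.65) = 0.4552/0.7000 = 0.6502
Terminal stock prices: S_uuu = 159.9, S_uud = 77, S_udd = 37.07, S_ddd = 17.85
Terminal payoffs (K − S): max(-104.9, 0) = 0, max(-22, 0) = 0, max(17.93, 0) = 17.93, max(37.15, 0) = 37.15
Node uu (S = 118.5): continuation = e^(−0.1)·[0.6502·0.0000 + 0.3498·0.0000] = 0.0000; exercise value = 0.0000 ≤ continuation, so V_uu = 0.0000
Node ud (S = 57.04): continuation = e^(−0.1)·[0.6502·0.0000 + 0.3498·17.9256] = 5.6730; exercise value = 0.0000 ≤ continuation, so V_ud = 5.6730
Node dd (S = 27.46): continuation = e^(−0.1)·[0.6502·17.9256 + 0.3498·37.1494] = 22.3036; exercise value = 27.5375 > continuation, so V_dd = 27.5375 (exercise)
Node u (S = 87.75): continuation = e^(−0.1)·[0.6502·0.0000 + 0.3498·5.6730] = 1.7953; exercise value = 0.0000 ≤ continuation, so V_u = 1.7953
Node d (S = 42.25): continuation = e^(−0.1)·[0.6502·5.6730 + 0.3498·27.5375] = 12.0526; exercise value = 12.7500 > continuation, so V_d = 12.7500 (exercise)
Node 0 (S = 65): continuation = e^(−0.1)·[0.6502·1.7953 + 0.3498·12.7500] = 5.0913; exercise value = 0.0000 ≤ continuation, so V_0 = 5.0913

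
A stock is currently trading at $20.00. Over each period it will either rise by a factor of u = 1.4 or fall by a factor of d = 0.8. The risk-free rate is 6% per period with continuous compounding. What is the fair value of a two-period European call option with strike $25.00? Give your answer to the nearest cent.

$2.40

Risk-neutral probability p = (e^0.06 − 0.8)/(1.4 − 0.8) = 0.2618/0.6000 = 0.4364
Terminal stock prices: S_uu = 39.2, S_ud = 22.4, S_dd = 12.8
Terminal payoffs (S − K): max(14.2, 0) = 14.2, max(-2.6, 0) = 0, max(-12.2, 0) = 0
Node u (S = 28): V_u = e^(−0.06)·[0.4364·14.2000 + 0.5636·0.0000] = 5.8359
Node d (S = 16): V_d = e^(−0.06)·[0.4364·0.0000 + 0.5636·0.0000] = 0.0000
Node 0 (S = 20): V_0 = e^(−0.06)·[0.4364·5.8359 + 0.5636·0.0000] = 2.3985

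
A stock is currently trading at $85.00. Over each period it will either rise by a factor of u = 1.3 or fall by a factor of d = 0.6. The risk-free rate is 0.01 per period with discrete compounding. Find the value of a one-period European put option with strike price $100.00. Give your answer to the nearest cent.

$20.10

Risk-neutral probability p = (1 + 0.01 − 0.6)/(1.3 − 0.6) = 0.4100/0.7000 = 0.5857
Terminal stock prices: S_u = 110.5, S_d = 51
Terminal payoffs (K − S): max(-10.5, 0) = 0, max(49, 0) = 49
Node 0 (S = 85): V_0 = 1/1.01·[0.5857·0.0000 + 0.4143·49.0000] = 20.0990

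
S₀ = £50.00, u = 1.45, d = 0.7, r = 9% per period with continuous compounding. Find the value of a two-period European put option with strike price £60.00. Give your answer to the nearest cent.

Risk-neutral probability p = (e^0.09 − 0.7)/(1.45 − 0.7) = 0.3942/0.7500 = 0.5256
Terminal stock prices: S_uu = 105.1, S_ud = 50.75, S_dd = 24.5
Terminal payoffs (K − S): max(-45.12, 0) = 0, max(9.25, 0) = 9.25, max(35.5, 0) = 35.5
Node u (S = 72.5): V_u = e^(−0.09)·[0.5256·0.0000 + 0.4744·9.2500] = 4.0108
Node d (S = 35): V_d = e^(−0.09)·[0.5256·9.2500 + 0.4744·35.5000] = 19.8359
Node 0 (S = 50): V_0 = e^(−0.09)·[0.5256·4.0108 + 0.4744·19.8359] = 10.5274

£10.53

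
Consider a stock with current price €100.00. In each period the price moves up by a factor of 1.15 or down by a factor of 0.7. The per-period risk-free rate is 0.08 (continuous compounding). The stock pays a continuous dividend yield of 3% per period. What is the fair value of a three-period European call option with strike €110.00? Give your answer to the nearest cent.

€15.75

Per-period risk-free factor R = e^0.08 = 1.0833; dividend-adjusted growth = e^(0.08−0.03) = 1.0513.
Risk-neutral probability p = (1.0513 − 0.7)/(1.15 − 0.7) = 0.3513/0.4500 = 0.7806
Terminal stock prices: S_uuu = 152.1, S_uud = 92.57, S_udd = 56.35, S_ddd = 34.3
Terminal payoffs (S − K): max(42.09, 0) = 42.09, max(-17.43, 0) = 0, max(-53.65, 0) = 0, max(-75.7, 0) = 0
Node uu (S = 132.2): V_uu = e^(−0.08)·[0.7806·42.0875 + 0.2194·0.0000] = 30.3277
Node ud (S = 80.5): V_ud = e^(−0.08)·[0.7806·0.0000 + 0.2194·0.0000] = 0.0000
Node dd (S = 49): V_dd = e^(−0.08)·[0.7806·0.0000 + 0.2194·0.0000] = 0.0000
Node u (S = 115): V_u = e^(−0.08)·[0.7806·30.3277 + 0.2194·0.0000] = 21.8537
Node d (S = 70): V_d = e^(−0.08)·[0.7806·0.0000 + 0.2194·0.0000] = 0.0000
Node 0 (S = 100): V_0 = e^(−0.08)·[0.7806·21.8537 + 0.2194·0.0000] = 15.7475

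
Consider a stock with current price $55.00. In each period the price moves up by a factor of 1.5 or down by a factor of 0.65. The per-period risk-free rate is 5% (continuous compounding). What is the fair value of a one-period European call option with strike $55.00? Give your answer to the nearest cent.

$12.35

Risk-neutral probability p = (e^0.05 − 0.65)/(1.5 − 0.65) = 0.4013/0.8500 = 0.4721
Terminal stock prices: S_u = 82.5, S_d = 35.75
Terminal payoffs (S − K): max(27.5, 0) = 27.5, max(-19.25, 0) = 0
Node 0 (S = 55): V_0 = e^(−0.05)·[0.4721·27.5000 + 0.5279·0.0000] = 12.3491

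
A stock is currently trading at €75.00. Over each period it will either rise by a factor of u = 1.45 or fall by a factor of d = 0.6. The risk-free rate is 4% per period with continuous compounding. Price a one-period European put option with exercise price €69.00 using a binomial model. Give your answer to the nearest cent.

Risk-neutral probability p = (e^0.04 − 0.6)/(1.45 − 0.6) = 0.4408/0.8500 = 0.5186
Terminal stock prices: S_u = 108.8, S_d = 45
Terminal payoffs (K − S): max(-39.75, 0) = 0, max(24, 0) = 24
Node 0 (S = 75): V_0 = e^(−0.04)·[0.5186·0.0000 + 0.4814·24.0000] = 11.1006

€11.10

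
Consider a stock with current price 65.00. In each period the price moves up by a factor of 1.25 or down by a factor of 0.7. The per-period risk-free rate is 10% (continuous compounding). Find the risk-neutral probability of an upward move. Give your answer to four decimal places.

Risk-neutral probability p = (e^0.1 − 0.7)/(1.25 − 0.7) = 0.4052/0.5500 = 0.7367

p = 0.7367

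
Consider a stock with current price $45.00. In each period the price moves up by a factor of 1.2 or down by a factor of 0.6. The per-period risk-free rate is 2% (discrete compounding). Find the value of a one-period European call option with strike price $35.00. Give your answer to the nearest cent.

Risk-neutral probability p = (1 + 0.02 − 0.6)/(1.2 − 0.6) = 0.4200/0.6000 = 0.7000
Terminal stock prices: S_u = 54, S_d = 27
Terminal payoffs (S − K): max(19, 0) = 19, max(-8, 0) = 0
Node 0 (S = 45): V_0 = 1/1.02·[0.7000·19.0000 + 0.3000·0.0000] = 13.0392

$13.04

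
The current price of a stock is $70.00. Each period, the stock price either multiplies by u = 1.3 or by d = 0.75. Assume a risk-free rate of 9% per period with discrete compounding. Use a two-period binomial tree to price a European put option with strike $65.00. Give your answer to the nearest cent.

$3.14

Risk-neutral probability p = (1 + 0.09 − 0.75)/(1.3 − 0.75) = 0.3400/0.5500 = 0.6182
Terminal stock prices: S_uu = 118.3, S_ud = 68.25, S_dd = 39.38
Terminal payoffs (K − S): max(-53.3, 0) = 0, max(-3.25, 0) = 0, max(25.62, 0) = 25.62
Node u (S = 91): V_u = 1/1.09·[0.6182·0.0000 + 0.3818·0.0000] = 0.0000
Node d (S = 52.5): V_d = 1/1.09·[0.6182·0.0000 + 0.3818·25.6250] = 8.9762
Node 0 (S = 70): V_0 = 1/1.09·[0.6182·0.0000 + 0.3818·8.9762] = 3.1443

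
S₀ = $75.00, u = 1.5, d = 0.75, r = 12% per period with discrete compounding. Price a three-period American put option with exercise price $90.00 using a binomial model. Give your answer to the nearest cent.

$17.68

Risk-neutral probability p = (1 + 0.12 − 0.75)/(1.5 − 0.75) = 0.3700/0.7500 = 0.4933
Terminal stock prices: S_uuu = 253.1, S_uud = 126.6, S_udd = 63.28, S_ddd = 31.64
Terminal payoffs (K − S): max(-163.1, 0) = 0, max(-36.56, 0) = 0, max(26.72, 0) = 26.72, max(58.36, 0) = 58.36
Node uu (S = 168.8): continuation = 1/1.12·[0.4933·0.0000 + 0.5067·0.0000] = 0.0000; exercise value = 0.0000 ≤ continuation, so V_uu = 0.0000
Node ud (S = 84.38): continuation = 1/1.12·[0.4933·0.0000 + 0.5067·26.7188] = 12.0871; exercise value = 5.6250 ≤ continuation, so V_ud = 12.0871
Node dd (S = 42.19): continuation = 1/1.12·[0.4933·26.7188 + 0.5067·58.3594] = 38.1696; exercise value = 47.8125 > continuation, so V_dd = 47.8125 (exercise)
Node u (S = 112.5): continuation = 1/1.12·[0.4933·0.0000 + 0.5067·12.0871] = 5.4680; exercise value = 0.0000 ≤ continuation, so V_u = 5.4680
Node d (S = 56.25): continuation = 1/1.12·[0.4933·12.0871 + 0.5067·47.8125] = 26.9535; exercise value = 33.7500 > continuation, so V_d = 33.7500 (exercise)
Node 0 (S = 75): continuation = 1/1.12·[0.4933·5.4680 + 0.5067·33.7500] = 17.6764; exercise value = 15.0000 ≤ continuation, so V_0 = 17.6764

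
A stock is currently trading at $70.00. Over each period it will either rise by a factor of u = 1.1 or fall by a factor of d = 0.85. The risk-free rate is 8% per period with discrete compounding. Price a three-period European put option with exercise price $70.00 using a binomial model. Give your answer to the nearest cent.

$0.21

Risk-neutral probability p = (1 + 0.08 − 0.85)/(1.1 − 0.85) = 0.2300/0.2500 = 0.9200
Terminal stock prices: S_uuu = 93.17, S_uud = 72, S_udd = 55.63, S_ddd = 42.99
Terminal payoffs (K − S): max(-23.17, 0) = 0, max(-1.995, 0) = 0, max(14.37, 0) = 14.37, max(27.01, 0) = 27.01
Node uu (S = 84.7): V_uu = 1/1.08·[0.9200·0.0000 + 0.0800·0.0000] = 0.0000
Node ud (S = 65.45): V_ud = 1/1.08·[0.9200·0.0000 + 0.0800·14.3675] = 1.0643
Node dd (S = 50.57): V_dd = 1/1.08·[0.9200·14.3675 + 0.0800·27.0113] = 14.2398
Node u (S = 77): V_u = 1/1.08·[0.9200·0.0000 + 0.0800·1.0643] = 0.0788
Node d (S = 59.5): V_d = 1/1.08·[0.9200·1.0643 + 0.0800·14.2398] = 1.9614
Node 0 (S = 70): V_0 = 1/1.08·[0.9200·0.0788 + 0.0800·1.9614] = 0.2124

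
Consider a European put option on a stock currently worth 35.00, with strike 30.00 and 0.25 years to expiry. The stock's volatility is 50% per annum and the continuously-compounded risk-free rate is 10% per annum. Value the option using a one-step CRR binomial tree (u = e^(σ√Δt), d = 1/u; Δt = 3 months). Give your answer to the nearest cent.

CRR parameters: u = e^(σ√Δt) = e^(0.5·√0.25) = 1.2840, d = 1/u = 0.7788
Per-period rate: rΔt = 0.1·0.25 = 0.025, so R = e^0.025 = 1.0253
Risk-neutral probability p = (e^0.025 − 0.7788)/(1.2840 − 0.7788) = 0.2465/0.5052 = 0.4879
Terminal stock prices: S_u = 44.94, S_d = 27.26
Terminal payoffs (K − S): max(-14.94, 0) = 0, max(2.742, 0) = 2.742
Node 0 (S = 35): V_0 = e^(−0.025)·[0.4879·0.0000 + 0.5121·2.7420] = 1.3694

1.37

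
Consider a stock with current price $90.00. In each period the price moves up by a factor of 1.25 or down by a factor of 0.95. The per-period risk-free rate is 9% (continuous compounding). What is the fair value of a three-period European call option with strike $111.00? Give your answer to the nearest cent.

$11.70

Risk-neutral probability p = (e^0.09 − 0.95)/(1.25 − 0.95) = 0.1442/0.3000 = 0.4806
Terminal stock prices: S_uuu = 175.8, S_uud = 133.6, S_udd = 101.5, S_ddd = 77.16
Terminal payoffs (S − K): max(64.78, 0) = 64.78, max(22.59, 0) = 22.59, max(-9.469, 0) = 0, max(-33.84, 0) = 0
Node uu (S = 140.6): V_uu = e^(−0.09)·[0.4806·64.7812 + 0.5194·22.5938] = 39.1786
Node ud (S = 106.9): V_ud = e^(−0.09)·[0.4806·22.5938 + 0.5194·0.0000] = 9.9236
Node dd (S = 81.22): V_dd = e^(−0.09)·[0.4806·0.0000 + 0.5194·0.0000] = 0.0000
Node u (S = 112.5): V_u = e^(−0.09)·[0.4806·39.1786 + 0.5194·9.9236] = 21.9188
Node d (S = 85.5): V_d = e^(−0.09)·[0.4806·9.9236 + 0.5194·0.0000] = 4.3586
Node 0 (S = 90): V_0 = e^(−0.09)·[0.4806·21.9188 + 0.5194·4.3586] = 11.6962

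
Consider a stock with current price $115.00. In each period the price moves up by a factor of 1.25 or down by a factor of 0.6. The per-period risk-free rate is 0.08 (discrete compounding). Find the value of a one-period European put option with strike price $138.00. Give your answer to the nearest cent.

Risk-neutral probability p = (1 + 0.08 − 0.6)/(1.25 − 0.6) = 0.4800/0.6500 = 0.7385
Terminal stock prices: S_u = 143.8, S_d = 69
Terminal payoffs (K − S): max(-5.75, 0) = 0, max(69, 0) = 69
Node 0 (S = 115): V_0 = 1/1.08·[0.7385·0.0000 + 0.2615·69.0000] = 16.7094

$16.71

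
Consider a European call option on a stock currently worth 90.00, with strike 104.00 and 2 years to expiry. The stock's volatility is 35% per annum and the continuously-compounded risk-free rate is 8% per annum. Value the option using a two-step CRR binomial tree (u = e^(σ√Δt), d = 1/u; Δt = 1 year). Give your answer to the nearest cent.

CRR parameters: u = e^(σ√Δt) = e^(0.35·√1) = 1.4191, d = 1/u = 0.7047
Per-period rate: rΔt = 0.08·1 = 0.08, so R = e^0.08 = 1.0833
Risk-neutral probability p = (e^0.08 − 0.7047)/(1.4191 − 0.7047) = 0.3786/0.7144 = 0.5300
Terminal stock prices: S_uu = 181.2, S_ud = 90, S_dd = 44.69
Terminal payoffs (S − K): max(77.24, 0) = 77.24, max(-14, 0) = 0, max(-59.31, 0) = 0
Node u (S = 127.7): V_u = e^(−0.08)·[0.5300·77.2377 + 0.4700·0.0000] = 37.7865
Node d (S = 63.42): V_d = e^(−0.08)·[0.5300·0.0000 + 0.4700·0.0000] = 0.0000
Node 0 (S = 90): V_0 = e^(−0.08)·[0.5300·37.7865 + 0.4700·0.0000] = 18.4860

18.49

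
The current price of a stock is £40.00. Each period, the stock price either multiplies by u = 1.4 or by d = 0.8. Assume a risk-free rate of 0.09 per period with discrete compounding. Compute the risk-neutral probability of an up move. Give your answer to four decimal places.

p = 0.4833

Risk-neutral probability p = (1 + 0.09 − 0.8)/(1.4 − 0.8) = 0.2900/0.6000 = 0.4833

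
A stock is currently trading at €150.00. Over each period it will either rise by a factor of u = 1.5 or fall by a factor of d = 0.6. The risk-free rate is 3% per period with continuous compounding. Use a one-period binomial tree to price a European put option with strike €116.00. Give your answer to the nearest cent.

€13.16

Risk-neutral probability p = (e^0.03 − 0.6)/(1.5 − 0.6) = 0.4305/0.9000 = 0.4783
Terminal stock prices: S_u = 225, S_d = 90
Terminal payoffs (K − S): max(-109, 0) = 0, max(26, 0) = 26
Node 0 (S = 150): V_0 = e^(−0.03)·[0.4783·0.0000 + 0.5217·26.0000] = 13.1638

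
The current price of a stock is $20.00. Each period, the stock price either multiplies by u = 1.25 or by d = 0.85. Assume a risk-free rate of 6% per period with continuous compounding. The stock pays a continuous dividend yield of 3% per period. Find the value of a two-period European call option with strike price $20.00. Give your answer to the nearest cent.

$2.58

Per-period risk-free factor R = e^0.06 = 1.0618; dividend-adjusted growth = e^(0.06−0.03) = 1.0305.
Risk-neutral probability p = (1.0305 − 0.85)/(1.25 − 0.85) = 0.1805/0.4000 = 0.4511
Terminal stock prices: S_uu = 31.25, S_ud = 21.25, S_dd = 14.45
Terminal payoffs (S − K): max(11.25, 0) = 11.25, max(1.25, 0) = 1.25, max(-5.55, 0) = 0
Node u (S = 25): V_u = e^(−0.06)·[0.4511·11.2500 + 0.5489·1.2500] = 5.4258
Node d (S = 17): V_d = e^(−0.06)·[0.4511·1.2500 + 0.5489·0.0000] = 0.5311
Node 0 (S = 20): V_0 = e^(−0.06)·[0.4511·5.4258 + 0.5489·0.5311] = 2.5798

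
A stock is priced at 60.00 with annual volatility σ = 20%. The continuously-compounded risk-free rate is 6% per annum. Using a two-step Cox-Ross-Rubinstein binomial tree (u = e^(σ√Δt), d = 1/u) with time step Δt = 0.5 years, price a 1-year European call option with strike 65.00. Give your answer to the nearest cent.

CRR parameters: u = e^(σ√Δt) = e^(0.2·√0.5) = 1.1519, d = 1/u = 0.8681
Per-period rate: rΔt = 0.06·0.5 = 0.03, so R = e^0.03 = 1.0305
Risk-neutral probability p = (e^0.03 − 0.8681)/(1.1519 − 0.8681) = 0.1623/0.2838 = 0.5720
Terminal stock prices: S_uu = 79.61, S_ud = 60, S_dd = 45.22
Terminal payoffs (S − K): max(14.61, 0) = 14.61, max(-5, 0) = 0, max(-19.78, 0) = 0
Node u (S = 69.11): V_u = e^(−0.03)·[0.5720·14.6138 + 0.4280·0.0000] = 8.1123
Node d (S = 52.09): V_d = e^(−0.03)·[0.5720·0.0000 + 0.4280·0.0000] = 0.0000
Node 0 (S = 60): V_0 = e^(−0.03)·[0.5720·8.1123 + 0.4280·0.0000] = 4.5032

4.50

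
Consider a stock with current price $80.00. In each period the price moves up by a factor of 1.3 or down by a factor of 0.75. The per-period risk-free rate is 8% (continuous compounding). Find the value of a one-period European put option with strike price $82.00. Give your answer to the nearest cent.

Risk-neutral probability p = (e^0.08 − 0.75)/(1.3 − 0.75) = 0.3333/0.5500 = 0.6060
Terminal stock prices: S_u = 104, S_d = 60
Terminal payoffs (K − S): max(-22, 0) = 0, max(22, 0) = 22
Node 0 (S = 80): V_0 = e^(−0.08)·[0.6060·0.0000 + 0.3940·22.0000] = 8.0021

$8.00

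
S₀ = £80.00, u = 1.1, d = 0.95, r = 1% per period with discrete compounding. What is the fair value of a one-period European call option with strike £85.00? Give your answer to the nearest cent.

£1.19

Risk-neutral probability p = (1 + 0.01 − 0.95)/(1.1 − 0.95) = 0.0600/0.1500 = 0.4000
Terminal stock prices: S_u = 88, S_d = 76
Terminal payoffs (S − K): max(3, 0) = 3, max(-9, 0) = 0
Node 0 (S = 80): V_0 = 1/1.01·[0.4000·3.0000 + 0.6000·0.0000] = 1.1881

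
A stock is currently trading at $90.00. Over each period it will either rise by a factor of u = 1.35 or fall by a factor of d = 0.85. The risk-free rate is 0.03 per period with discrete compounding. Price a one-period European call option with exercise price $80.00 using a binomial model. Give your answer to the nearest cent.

Risk-neutral probability p = (1 + 0.03 − 0.85)/(1.35 − 0.85) = 0.1800/0.5000 = 0.3600
Terminal stock prices: S_u = 121.5, S_d = 76.5
Terminal payoffs (S − K): max(41.5, 0) = 41.5, max(-3.5, 0) = 0
Node 0 (S = 90): V_0 = 1/1.03·[0.3600·41.5000 + 0.6400·0.0000] = 14.5049

$14.50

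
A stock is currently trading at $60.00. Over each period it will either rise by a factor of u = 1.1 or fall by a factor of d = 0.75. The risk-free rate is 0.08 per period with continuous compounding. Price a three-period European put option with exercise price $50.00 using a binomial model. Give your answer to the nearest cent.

Risk-neutral probability p = (e^0.08 − 0.75)/(1.1 − 0.75) = 0.3333/0.3500 = 0.9522
Terminal stock prices: S_uuu = 79.86, S_uud = 54.45, S_udd = 37.12, S_ddd = 25.31
Terminal payoffs (K − S): max(-29.86, 0) = 0, max(-4.45, 0) = 0, max(12.88, 0) = 12.88, max(24.69, 0) = 24.69
Node uu (S = 72.6): V_uu = e^(−0.08)·[0.9522·0.0000 + 0.0478·0.0000] = 0.0000
Node ud (S = 49.5): V_ud = e^(−0.08)·[0.9522·0.0000 + 0.0478·12.8750] = 0.5675
Node dd (S = 33.75): V_dd = e^(−0.08)·[0.9522·12.8750 + 0.0478·24.6875] = 12.4058
Node u (S = 66): V_u = e^(−0.08)·[0.9522·0.0000 + 0.0478·0.5675] = 0.0250
Node d (S = 45): V_d = e^(−0.08)·[0.9522·0.5675 + 0.0478·12.4058] = 1.0457
Node 0 (S = 60): V_0 = e^(−0.08)·[0.9522·0.0250 + 0.0478·1.0457] = 0.0681

$0.07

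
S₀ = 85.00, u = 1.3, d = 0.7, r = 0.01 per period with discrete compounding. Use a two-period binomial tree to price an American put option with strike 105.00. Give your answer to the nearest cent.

28.54

Risk-neutral probability p = (1 + 0.01 − 0.7)/(1.3 − 0.7) = 0.3100/0.6000 = 0.5167
Terminal stock prices: S_uu = 143.7, S_ud = 77.35, S_dd = 41.65
Terminal payoffs (K − S): max(-38.65, 0) = 0, max(27.65, 0) = 27.65, max(63.35, 0) = 63.35
Node u (S = 110.5): continuation = 1/1.01·[0.5167·0.0000 + 0.4833·27.6500] = 13.2318; exercise value = 0.0000 ≤ continuation, so V_u = 13.2318
Node d (S = 59.5): continuation = 1/1.01·[0.5167·27.6500 + 0.4833·63.3500] = 44.4604; exercise value = 45.5000 > continuation, so V_d = 45.5000 (exercise)
Node 0 (S = 85): continuation = 1/1.01·[0.5167·13.2318 + 0.4833·45.5000] = 28.5427; exercise value = 20.0000 ≤ continuation, so V_0 = 28.5427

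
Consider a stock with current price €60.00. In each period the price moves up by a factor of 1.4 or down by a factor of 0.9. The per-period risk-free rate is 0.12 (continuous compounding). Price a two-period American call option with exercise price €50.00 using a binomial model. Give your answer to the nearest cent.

€21.00

Risk-neutral probability p = (e^0.12 − 0.9)/(1.4 − 0.9) = 0.2275/0.5000 = 0.4550
Terminal stock prices: S_uu = 117.6, S_ud = 75.6, S_dd = 48.6
Terminal payoffs (S − K): max(67.6, 0) = 67.6, max(25.6, 0) = 25.6, max(-1.4, 0) = 0
Node u (S = 84): continuation = e^(−0.12)·[0.4550·67.6000 + 0.5450·25.6000] = 39.6540; exercise value = 34.0000 ≤ continuation, so V_u = 39.6540
Node d (S = 54): continuation = e^(−0.12)·[0.4550·25.6000 + 0.5450·0.0000] = 10.3307; exercise value = 4.0000 ≤ continuation, so V_d = 10.3307
Node 0 (S = 60): continuation = e^(−0.12)·[0.4550·39.6540 + 0.5450·10.3307] = 20.9957; exercise value = 10.0000 ≤ continuation, so V_0 = 20.9957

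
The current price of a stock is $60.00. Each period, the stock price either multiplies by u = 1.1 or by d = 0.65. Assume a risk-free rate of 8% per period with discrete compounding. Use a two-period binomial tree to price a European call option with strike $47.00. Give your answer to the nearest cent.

$20.04

Risk-neutral probability p = (1 + 0.08 − 0.65)/(1.1 − 0.65) = 0.4300/0.4500 = 0.9556
Terminal stock prices: S_uu = 72.6, S_ud = 42.9, S_dd = 25.35
Terminal payoffs (S − K): max(25.6, 0) = 25.6, max(-4.1, 0) = 0, max(-21.65, 0) = 0
Node u (S = 66): V_u = 1/1.08·[0.9556·25.6000 + 0.0444·0.0000] = 22.6502
Node d (S = 39): V_d = 1/1.08·[0.9556·0.0000 + 0.0444·0.0000] = 0.0000
Node 0 (S = 60): V_0 = 1/1.08·[0.9556·22.6502 + 0.0444·0.0000] = 20.0403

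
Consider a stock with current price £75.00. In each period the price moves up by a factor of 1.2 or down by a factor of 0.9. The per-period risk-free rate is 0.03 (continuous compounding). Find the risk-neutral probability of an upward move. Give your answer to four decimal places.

Risk-neutral probability p = (e^0.03 − 0.9)/(1.2 − 0.9) = 0.1305/0.3000 = 0.4348

p = 0.4348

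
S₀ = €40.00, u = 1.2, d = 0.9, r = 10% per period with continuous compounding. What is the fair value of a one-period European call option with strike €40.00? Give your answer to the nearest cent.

Risk-neutral probability p = (e^0.1 − 0.9)/(1.2 − 0.9) = 0.2052/0.3000 = 0.6839
Terminal stock prices: S_u = 48, S_d = 36
Terminal payoffs (S − K): max(8, 0) = 8, max(-4, 0) = 0
Node 0 (S = 40): V_0 = e^(−0.1)·[0.6839·8.0000 + 0.3161·0.0000] = 4.9506

€4.95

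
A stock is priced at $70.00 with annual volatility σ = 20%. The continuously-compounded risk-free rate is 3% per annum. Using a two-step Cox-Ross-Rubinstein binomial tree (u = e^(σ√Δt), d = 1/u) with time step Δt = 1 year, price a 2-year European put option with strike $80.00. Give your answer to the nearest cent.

$11.70

CRR parameters: u = e^(σ√Δt) = e^(0.2·√1) = 1.2214, d = 1/u = 0.8187
Per-period rate: rΔt = 0.03·1 = 0.03, so R = e^0.03 = 1.0305
Risk-neutral probability p = (e^0.03 − 0.8187)/(1.2214 − 0.8187) = 0.2117/0.4027 = 0.5258
Terminal stock prices: S_uu = 104.4, S_ud = 70, S_dd = 46.92
Terminal payoffs (K − S): max(-24.43, 0) = 0, max(10, 0) = 10, max(33.08, 0) = 33.08
Node u (S = 85.5): V_u = e^(−0.03)·[0.5258·0.0000 + 0.4742·10.0000] = 4.6019
Node d (S = 57.31): V_d = e^(−0.03)·[0.5258·10.0000 + 0.4742·33.0776] = 20.3245
Node 0 (S = 70): V_0 = e^(−0.03)·[0.5258·4.6019 + 0.4742·20.3245] = 11.7012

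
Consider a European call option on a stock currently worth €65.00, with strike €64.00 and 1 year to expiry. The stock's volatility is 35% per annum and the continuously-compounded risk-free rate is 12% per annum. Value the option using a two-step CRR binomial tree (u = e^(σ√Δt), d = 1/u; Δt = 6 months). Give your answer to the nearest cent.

€12.38

CRR parameters: u = e^(σ√Δt) = e^(0.35·√0.5) = 1.2808, d = 1/u = 0.7808
Per-period rate: rΔt = 0.12·0.5 = 0.06, so R = e^0.06 = 1.0618
Risk-neutral probability p = (e^0.06 − 0.7808)/(1.2808 − 0.7808) = 0.2811/0.5000 = 0.5621
Terminal stock prices: S_uu = 106.6, S_ud = 65, S_dd = 39.62
Terminal payoffs (S − K): max(42.63, 0) = 42.63, max(1, 0) = 1, max(-24.38, 0) = 0
Node u (S = 83.25): V_u = e^(−0.06)·[0.5621·42.6297 + 0.4379·1.0000] = 22.9793
Node d (S = 50.75): V_d = e^(−0.06)·[0.5621·1.0000 + 0.4379·0.0000] = 0.5294
Node 0 (S = 65): V_0 = e^(−0.06)·[0.5621·22.9793 + 0.4379·0.5294] = 12.3829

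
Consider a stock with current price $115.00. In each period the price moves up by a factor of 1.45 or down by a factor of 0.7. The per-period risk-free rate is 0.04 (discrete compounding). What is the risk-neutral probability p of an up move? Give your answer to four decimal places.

Risk-neutral probability p = (1 + 0.04 − 0.7)/(1.45 − 0.7) = 0.3400/0.7500 = 0.4533

p = 0.4533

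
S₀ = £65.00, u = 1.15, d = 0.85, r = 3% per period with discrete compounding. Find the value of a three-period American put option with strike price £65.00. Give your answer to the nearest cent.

£4.75

Risk-neutral probability p = (1 + 0.03 − 0.85)/(1.15 − 0.85) = 0.1800/0.3000 = 0.6000
Terminal stock prices: S_uuu = 98.86, S_uud = 73.07, S_udd = 54.01, S_ddd = 39.92
Terminal payoffs (K − S): max(-33.86, 0) = 0, max(-8.068, 0) = 0, max(10.99, 0) = 10.99, max(25.08, 0) = 25.08
Node uu (S = 85.96): continuation = 1/1.03·[0.6000·0.0000 + 0.4000·0.0000] = 0.0000; exercise value = 0.0000 ≤ continuation, so V_uu = 0.0000
Node ud (S = 63.54): continuation = 1/1.03·[0.6000·0.0000 + 0.4000·10.9931] = 4.2692; exercise value = 1.4625 ≤ continuation, so V_ud = 4.2692
Node dd (S = 46.96): continuation = 1/1.03·[0.6000·10.9931 + 0.4000·25.0819] = 16.1443; exercise value = 18.0375 > continuation, so V_dd = 18.0375 (exercise)
Node u (S = 74.75): continuation = 1/1.03·[0.6000·0.0000 + 0.4000·4.2692] = 1.6579; exercise value = 0.0000 ≤ continuation, so V_u = 1.6579
Node d (S = 55.25): continuation = 1/1.03·[0.6000·4.2692 + 0.4000·18.0375] = 9.4918; exercise value = 9.7500 > continuation, so V_d = 9.7500 (exercise)
Node 0 (S = 65): continuation = 1/1.03·[0.6000·1.6579 + 0.4000·9.7500] = 4.7522; exercise value = 0.0000 ≤ continuation, so V_0 = 4.7522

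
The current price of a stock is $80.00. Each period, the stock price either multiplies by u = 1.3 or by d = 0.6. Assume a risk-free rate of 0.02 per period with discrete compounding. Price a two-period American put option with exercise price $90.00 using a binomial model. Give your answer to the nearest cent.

Risk-neutral probability p = (1 + 0.02 − 0.6)/(1.3 − 0.6) = 0.4200/0.7000 = 0.6000
Terminal stock prices: S_uu = 135.2, S_ud = 62.4, S_dd = 28.8
Terminal payoffs (K − S): max(-45.2, 0) = 0, max(27.6, 0) = 27.6, max(61.2, 0) = 61.2
Node u (S = 104): continuation = 1/1.02·[0.6000·0.0000 + 0.4000·27.6000] = 10.8235; exercise value = 0.0000 ≤ continuation, so V_u = 10.8235
Node d (S = 48): continuation = 1/1.02·[0.6000·27.6000 + 0.4000·61.2000] = 40.2353; exercise value = 42.0000 > continuation, so V_d = 42.0000 (exercise)
Node 0 (S = 80): continuation = 1/1.02·[0.6000·10.8235 + 0.4000·42.0000] = 22.8374; exercise value = 10.0000 ≤ continuation, so V_0 = 22.8374

$22.84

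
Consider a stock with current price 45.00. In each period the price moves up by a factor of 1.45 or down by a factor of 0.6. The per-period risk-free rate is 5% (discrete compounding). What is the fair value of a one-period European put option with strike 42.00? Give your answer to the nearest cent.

Risk-neutral probability p = (1 + 0.05 − 0.6)/(1.45 − 0.6) = 0.4500/0.8500 = 0.5294
Terminal stock prices: S_u = 65.25, S_d = 27
Terminal payoffs (K − S): max(-23.25, 0) = 0, max(15, 0) = 15
Node 0 (S = 45): V_0 = 1/1.05·[0.5294·0.0000 + 0.4706·15.0000] = 6.7227

6.72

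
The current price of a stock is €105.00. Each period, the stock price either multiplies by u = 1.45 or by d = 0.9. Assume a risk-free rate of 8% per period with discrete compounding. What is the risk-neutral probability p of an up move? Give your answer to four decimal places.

Risk-neutral probability p = (1 + 0.08 − 0.9)/(1.45 − 0.9) = 0.1800/0.5500 = 0.3273

p = 0.3273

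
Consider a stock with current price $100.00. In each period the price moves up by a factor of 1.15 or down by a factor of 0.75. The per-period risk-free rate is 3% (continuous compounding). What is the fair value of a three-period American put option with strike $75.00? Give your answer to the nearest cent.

Risk-neutral probability p = (e^0.03 − 0.75)/(1.15 − 0.75) = 0.2805/0.4000 = 0.7011
Terminal stock prices: S_uuu = 152.1, S_uud = 99.19, S_udd = 64.69, S_ddd = 42.19
Terminal payoffs (K − S): max(-77.09, 0) = 0, max(-24.19, 0) = 0, max(10.31, 0) = 10.31, max(32.81, 0) = 32.81
Node uu (S = 132.2): continuation = e^(−0.03)·[0.7011·0.0000 + 0.2989·0.0000] = 0.0000; exercise value = 0.0000 ≤ continuation, so V_uu = 0.0000
Node ud (S = 86.25): continuation = e^(−0.03)·[0.7011·0.0000 + 0.2989·10.3125] = 2.9909; exercise value = 0.0000 ≤ continuation, so V_ud = 2.9909
Node dd (S = 56.25): continuation = e^(−0.03)·[0.7011·10.3125 + 0.2989·32.8125] = 16.5334; exercise value = 18.7500 > continuation, so V_dd = 18.7500 (exercise)
Node u (S = 115): continuation = e^(−0.03)·[0.7011·0.0000 + 0.2989·2.9909] = 0.8675; exercise value = 0.0000 ≤ continuation, so V_u = 0.8675
Node d (S = 75): continuation = e^(−0.03)·[0.7011·2.9909 + 0.2989·18.7500] = 7.4732; exercise value = 0.0000 ≤ continuation, so V_d = 7.4732
Node 0 (S = 100): continuation = e^(−0.03)·[0.7011·0.8675 + 0.2989·7.4732] = 2.7577; exercise value = 0.0000 ≤ continuation, so V_0 = 2.7577

$2.76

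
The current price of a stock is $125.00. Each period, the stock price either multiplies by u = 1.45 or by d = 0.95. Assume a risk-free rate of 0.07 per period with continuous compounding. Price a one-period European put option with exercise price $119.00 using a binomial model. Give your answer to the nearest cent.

Risk-neutral probability p = (e^0.07 − 0.95)/(1.45 − 0.95) = 0.1225/0.5000 = 0.2450
Terminal stock prices: S_u = 181.2, S_d = 118.8
Terminal payoffs (K − S): max(-62.25, 0) = 0, max(0.25, 0) = 0.25
Node 0 (S = 125): V_0 = e^(−0.07)·[0.2450·0.0000 + 0.7550·0.2500] = 0.1760

$0.18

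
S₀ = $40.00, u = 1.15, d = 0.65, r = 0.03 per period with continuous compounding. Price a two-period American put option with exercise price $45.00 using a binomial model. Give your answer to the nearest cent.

$7.00

Risk-neutral probability p = (e^0.03 − 0.65)/(1.15 − 0.65) = 0.3805/0.5000 = 0.7609
Terminal stock prices: S_uu = 52.9, S_ud = 29.9, S_dd = 16.9
Terminal payoffs (K − S): max(-7.9, 0) = 0, max(15.1, 0) = 15.1, max(28.1, 0) = 28.1
Node u (S = 46): continuation = e^(−0.03)·[0.7609·0.0000 + 0.2391·15.1000] = 3.5036; exercise value = 0.0000 ≤ continuation, so V_u = 3.5036
Node d (S = 26): continuation = e^(−0.03)·[0.7609·15.1000 + 0.2391·28.1000] = 17.6700; exercise value = 19.0000 > continuation, so V_d = 19.0000 (exercise)
Node 0 (S = 40): continuation = e^(−0.03)·[0.7609·3.5036 + 0.2391·19.0000] = 6.9956; exercise value = 5.0000 ≤ continuation, so V_0 = 6.9956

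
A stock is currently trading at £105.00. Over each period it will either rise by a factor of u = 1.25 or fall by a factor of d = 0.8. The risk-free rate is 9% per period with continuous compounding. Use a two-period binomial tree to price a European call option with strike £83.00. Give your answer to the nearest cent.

Risk-neutral probability p = (e^0.09 − 0.8)/(1.25 − 0.8) = 0.2942/0.4500 = 0.6537
Terminal stock prices: S_uu = 164.1, S_ud = 105, S_dd = 67.2
Terminal payoffs (S − K): max(81.06, 0) = 81.06, max(22, 0) = 22, max(-15.8, 0) = 0
Node u (S = 131.2): V_u = e^(−0.09)·[0.6537·81.0625 + 0.3463·22.0000] = 55.3937
Node d (S = 84): V_d = e^(−0.09)·[0.6537·22.0000 + 0.3463·0.0000] = 13.1440
Node 0 (S = 105): V_0 = e^(−0.09)·[0.6537·55.3937 + 0.3463·13.1440] = 37.2550

£37.26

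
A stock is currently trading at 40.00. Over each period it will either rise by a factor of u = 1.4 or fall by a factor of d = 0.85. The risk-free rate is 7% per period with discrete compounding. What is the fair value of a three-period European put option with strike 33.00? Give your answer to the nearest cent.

Risk-neutral probability p = (1 + 0.07 − 0.85)/(1.4 − 0.85) = 0.2200/0.5500 = 0.4000
Terminal stock prices: S_uuu = 109.8, S_uud = 66.64, S_udd = 40.46, S_ddd = 24.56
Terminal payoffs (K − S): max(-76.76, 0) = 0, max(-33.64, 0) = 0, max(-7.46, 0) = 0, max(8.435, 0) = 8.435
Node uu (S = 78.4): V_uu = 1/1.07·[0.4000·0.0000 + 0.6000·0.0000] = 0.0000
Node ud (S = 47.6): V_ud = 1/1.07·[0.4000·0.0000 + 0.6000·0.0000] = 0.0000
Node dd (S = 28.9): V_dd = 1/1.07·[0.4000·0.0000 + 0.6000·8.4350] = 4.7299
Node u (S = 56): V_u = 1/1.07·[0.4000·0.0000 + 0.6000·0.0000] = 0.0000
Node d (S = 34): V_d = 1/1.07·[0.4000·0.0000 + 0.6000·4.7299] = 2.6523
Node 0 (S = 40): V_0 = 1/1.07·[0.4000·0.0000 + 0.6000·2.6523] = 1.4873

1.49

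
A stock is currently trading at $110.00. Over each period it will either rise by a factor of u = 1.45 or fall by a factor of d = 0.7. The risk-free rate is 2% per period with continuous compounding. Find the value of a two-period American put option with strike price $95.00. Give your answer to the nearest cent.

$12.97

Risk-neutral probability p = (e^0.02 − 0.7)/(1.45 − 0.7) = 0.3202/0.7500 = 0.4269
Terminal stock prices: S_uu = 231.3, S_ud = 111.6, S_dd = 53.9
Terminal payoffs (K − S): max(-136.3, 0) = 0, max(-16.65, 0) = 0, max(41.1, 0) = 41.1
Node u (S = 159.5): continuation = e^(−0.02)·[0.4269·0.0000 + 0.5731·0.0000] = 0.0000; exercise value = 0.0000 ≤ continuation, so V_u = 0.0000
Node d (S = 77): continuation = e^(−0.02)·[0.4269·0.0000 + 0.5731·41.1000] = 23.0866; exercise value = 18.0000 ≤ continuation, so V_d = 23.0866
Node 0 (S = 110): continuation = e^(−0.02)·[0.4269·0.0000 + 0.5731·23.0866] = 12.9681; exercise value = 0.0000 ≤ continuation, so V_0 = 12.9681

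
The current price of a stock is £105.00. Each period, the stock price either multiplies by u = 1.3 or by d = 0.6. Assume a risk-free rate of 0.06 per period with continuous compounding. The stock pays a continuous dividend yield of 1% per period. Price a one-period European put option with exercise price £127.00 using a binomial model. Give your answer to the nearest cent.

£21.42

Per-period risk-free factor R = e^0.06 = 1.0618; dividend-adjusted growth = e^(0.06−0.01) = 1.0513.
Risk-neutral probability p = (1.0513 − 0.6)/(1.3 − 0.6) = 0.4513/0.7000 = 0.6447
Terminal stock prices: S_u = 136.5, S_d = 63
Terminal payoffs (K − S): max(-9.5, 0) = 0, max(64, 0) = 64
Node 0 (S = 105): V_0 = e^(−0.06)·[0.6447·0.0000 + 0.3553·64.0000] = 21.4166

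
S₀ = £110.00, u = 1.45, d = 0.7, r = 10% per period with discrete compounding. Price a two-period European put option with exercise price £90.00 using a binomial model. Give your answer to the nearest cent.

£6.50

Risk-neutral probability p = (1 + 0.1 − 0.7)/(1.45 − 0.7) = 0.4000/0.7500 = 0.5333
Terminal stock prices: S_uu = 231.3, S_ud = 111.6, S_dd = 53.9
Terminal payoffs (K − S): max(-141.3, 0) = 0, max(-21.65, 0) = 0, max(36.1, 0) = 36.1
Node u (S = 159.5): V_u = 1/1.1·[0.5333·0.0000 + 0.4667·0.0000] = 0.0000
Node d (S = 77): V_d = 1/1.1·[0.5333·0.0000 + 0.4667·36.1000] = 15.3152
Node 0 (S = 110): V_0 = 1/1.1·[0.5333·0.0000 + 0.4667·15.3152] = 6.4973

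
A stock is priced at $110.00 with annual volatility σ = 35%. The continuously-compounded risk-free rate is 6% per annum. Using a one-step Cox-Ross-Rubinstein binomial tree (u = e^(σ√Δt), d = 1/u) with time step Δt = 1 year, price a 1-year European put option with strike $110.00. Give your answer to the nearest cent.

$15.30

CRR parameters: u = e^(σ√Δt) = e^(0.35·√1) = 1.4191, d = 1/u = 0.7047
Per-period rate: rΔt = 0.06·1 = 0.06, so R = e^0.06 = 1.0618
Risk-neutral probability p = (e^0.06 − 0.7047)/(1.4191 − 0.7047) = 0.3571/0.7144 = 0.4999
Terminal stock prices: S_u = 156.1, S_d = 77.52
Terminal payoffs (K − S): max(-46.1, 0) = 0, max(32.48, 0) = 32.48
Node 0 (S = 110): V_0 = e^(−0.06)·[0.4999·0.0000 + 0.5001·32.4843] = 15.2981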